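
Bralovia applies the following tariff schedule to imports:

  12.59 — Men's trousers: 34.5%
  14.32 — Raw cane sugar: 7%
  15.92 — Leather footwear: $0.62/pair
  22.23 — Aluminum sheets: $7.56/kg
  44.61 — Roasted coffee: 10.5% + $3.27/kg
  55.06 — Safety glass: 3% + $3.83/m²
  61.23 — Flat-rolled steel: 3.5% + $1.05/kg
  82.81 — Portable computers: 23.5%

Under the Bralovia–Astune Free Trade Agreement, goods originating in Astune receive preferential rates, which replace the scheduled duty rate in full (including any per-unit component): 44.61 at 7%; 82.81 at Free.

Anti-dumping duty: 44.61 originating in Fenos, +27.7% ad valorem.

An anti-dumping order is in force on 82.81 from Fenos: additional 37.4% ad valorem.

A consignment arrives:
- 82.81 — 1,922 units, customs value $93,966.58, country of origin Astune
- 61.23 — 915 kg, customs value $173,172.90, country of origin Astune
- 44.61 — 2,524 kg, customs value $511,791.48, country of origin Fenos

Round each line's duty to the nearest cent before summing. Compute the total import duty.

$210,779.63

Line 1 (82.81, Astune, 1,922 units, $93,966.58):
Base rate for 82.81 is 23.5%.
Origin Astune qualifies under the Bralovia–Astune agreement and 82.81 is covered: preferential rate Free applies instead.
The additional-duty order on 82.81 targets Fenos, not Astune; it does not apply.
Duty = $93,966.58 × 0% = $0.00.
Line 2 (61.23, Astune, 915 kg, $173,172.90):
Base rate for 61.23 is 3.5% + $1.05/kg.
Origin Astune is the FTA partner but 61.23 is not on the preference list; base rate stands.
Duty = $173,172.90 × 3.5% + 915 × $1.05 = $7,021.80.
Line 3 (44.61, Fenos, 2,524 kg, $511,791.48):
Base rate for 44.61 is 10.5% + $3.27/kg.
44.61 has an FTA preferential rate, but origin Fenos is not Astune; base rate stands.
Additional duty on 44.61 from Fenos: +27.7%. Applied ad valorem rate: 10.5% + 27.7% = 38.2%.
Duty = $511,791.48 × 38.2% + 2,524 × $3.27 = $203,757.83.
Total = $0.00 + $7,021.80 + $203,757.83 = $210,779.63.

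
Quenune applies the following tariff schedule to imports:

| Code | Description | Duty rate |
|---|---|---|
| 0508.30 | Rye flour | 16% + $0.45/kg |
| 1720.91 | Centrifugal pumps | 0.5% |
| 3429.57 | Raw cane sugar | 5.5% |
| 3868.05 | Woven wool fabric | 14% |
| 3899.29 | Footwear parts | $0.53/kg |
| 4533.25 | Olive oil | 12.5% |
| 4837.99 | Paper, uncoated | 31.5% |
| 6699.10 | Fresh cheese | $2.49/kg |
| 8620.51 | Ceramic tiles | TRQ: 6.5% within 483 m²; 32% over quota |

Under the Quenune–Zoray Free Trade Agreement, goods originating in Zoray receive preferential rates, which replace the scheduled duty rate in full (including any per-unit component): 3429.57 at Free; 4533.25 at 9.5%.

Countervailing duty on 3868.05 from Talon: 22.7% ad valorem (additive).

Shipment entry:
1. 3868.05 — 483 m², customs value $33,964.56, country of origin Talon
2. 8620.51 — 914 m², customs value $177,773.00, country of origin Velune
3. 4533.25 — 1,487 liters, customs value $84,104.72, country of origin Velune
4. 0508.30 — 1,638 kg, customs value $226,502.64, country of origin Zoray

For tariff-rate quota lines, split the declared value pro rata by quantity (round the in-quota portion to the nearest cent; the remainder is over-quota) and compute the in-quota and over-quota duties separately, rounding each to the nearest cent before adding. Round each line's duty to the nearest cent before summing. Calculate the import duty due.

Line 1 (3868.05, Talon, 483 m², $33,964.56):
Base rate for 3868.05 is 14%.
Additional duty on 3868.05 from Talon: +22.7%. Applied ad valorem rate: 14% + 22.7% = 36.7%.
Duty = $33,964.56 × 36.7% = $12,464.99.
Line 2 (8620.51, Velune, 914 m², $177,773.00):
Code 8620.51 is under a tariff-rate quota (threshold 483 m²). In-quota: 483 m² at 6.5%; over-quota: 431 m² at 32%.
Pro-rata value split: in-quota = $177,773.00 × 483/914 = $93,943.50; over-quota = $177,773.00 − $93,943.50 = $83,829.50.
In-quota duty = $93,943.50 × 6.5% = $6,106.33. Over-quota duty = $83,829.50 × 32% = $26,825.44.
Line duty = $6,106.33 + $26,825.44 = $32,931.77.
Line 3 (4533.25, Velune, 1,487 liters, $84,104.72):
Base rate for 4533.25 is 12.5%.
4533.25 has an FTA preferential rate, but origin Velune is not Zoray; base rate stands.
Duty = $84,104.72 × 12.5% = $10,513.09.
Line 4 (0508.30, Zoray, 1,638 kg, $226,502.64):
Base rate for 0508.30 is 16% + $0.45/kg.
Origin Zoray is the FTA partner but 0508.30 is not on the preference list; base rate stands.
Duty = $226,502.64 × 16% + 1,638 × $0.45 = $36,977.52.
Total = $12,464.99 + $32,931.77 + $10,513.09 + $36,977.52 = $92,887.37.

$92,887.37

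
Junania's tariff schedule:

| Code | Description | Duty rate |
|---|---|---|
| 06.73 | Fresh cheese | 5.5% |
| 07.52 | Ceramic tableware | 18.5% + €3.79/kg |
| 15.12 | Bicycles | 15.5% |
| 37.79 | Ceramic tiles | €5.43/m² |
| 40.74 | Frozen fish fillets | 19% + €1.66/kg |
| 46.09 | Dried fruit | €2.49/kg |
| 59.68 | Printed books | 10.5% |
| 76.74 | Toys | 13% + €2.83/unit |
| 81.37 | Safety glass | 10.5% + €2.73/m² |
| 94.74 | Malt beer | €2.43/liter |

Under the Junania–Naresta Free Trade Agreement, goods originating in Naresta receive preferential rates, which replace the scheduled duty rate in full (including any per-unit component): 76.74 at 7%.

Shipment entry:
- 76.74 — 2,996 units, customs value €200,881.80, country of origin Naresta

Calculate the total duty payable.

€14,061.73

Line 1 (76.74, Naresta, 2,996 units, €200,881.80):
Base rate for 76.74 is 13% + €2.83/unit.
Origin Naresta qualifies under the Junania–Naresta agreement and 76.74 is covered: preferential rate 7% applies instead.
Duty = €200,881.80 × 7% = €14,061.73.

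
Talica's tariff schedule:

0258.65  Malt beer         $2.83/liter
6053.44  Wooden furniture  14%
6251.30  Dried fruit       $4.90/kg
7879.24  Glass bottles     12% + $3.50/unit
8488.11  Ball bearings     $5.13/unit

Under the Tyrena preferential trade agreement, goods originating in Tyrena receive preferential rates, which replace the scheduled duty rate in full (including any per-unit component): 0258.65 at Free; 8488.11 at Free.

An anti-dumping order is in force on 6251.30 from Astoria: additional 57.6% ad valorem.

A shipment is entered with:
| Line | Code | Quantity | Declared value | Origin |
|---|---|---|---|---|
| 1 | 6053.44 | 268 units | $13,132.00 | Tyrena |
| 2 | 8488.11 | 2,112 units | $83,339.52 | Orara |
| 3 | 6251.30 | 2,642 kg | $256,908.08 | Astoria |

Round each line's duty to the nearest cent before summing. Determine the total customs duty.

$173,597.89

Line 1 (6053.44, Tyrena, 268 units, $13,132.00):
Base rate for 6053.44 is 14%.
Origin Tyrena is the FTA partner but 6053.44 is not on the preference list; base rate stands.
Duty = $13,132.00 × 14% = $1,838.48.
Line 2 (8488.11, Orara, 2,112 units, $83,339.52):
Base rate for 8488.11 is $5.13/unit.
8488.11 has an FTA preferential rate, but origin Orara is not Tyrena; base rate stands.
Duty = 2,112 × $5.13 = $10,834.56.
Line 3 (6251.30, Astoria, 2,642 kg, $256,908.08):
Base rate for 6251.30 is $4.90/kg.
Additional duty on 6251.30 from Astoria: +57.6% ad valorem. Applied ad valorem rate = 57.6%.
Duty = $256,908.08 × 57.6% + 2,642 × $4.90 = $160,924.85.
Total = $1,838.48 + $10,834.56 + $160,924.85 = $173,597.89.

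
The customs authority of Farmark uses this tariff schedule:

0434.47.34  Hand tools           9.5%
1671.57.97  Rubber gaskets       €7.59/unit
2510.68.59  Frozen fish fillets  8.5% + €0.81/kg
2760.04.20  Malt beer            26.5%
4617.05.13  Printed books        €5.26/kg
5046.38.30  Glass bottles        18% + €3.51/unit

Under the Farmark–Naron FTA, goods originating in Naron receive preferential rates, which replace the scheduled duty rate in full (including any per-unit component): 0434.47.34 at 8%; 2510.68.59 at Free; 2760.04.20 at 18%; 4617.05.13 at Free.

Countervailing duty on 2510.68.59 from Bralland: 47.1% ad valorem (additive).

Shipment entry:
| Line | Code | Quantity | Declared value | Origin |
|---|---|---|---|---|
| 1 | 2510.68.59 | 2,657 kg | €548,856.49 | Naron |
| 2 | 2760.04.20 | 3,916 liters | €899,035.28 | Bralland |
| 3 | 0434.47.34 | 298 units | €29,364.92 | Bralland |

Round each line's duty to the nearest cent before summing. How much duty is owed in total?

Line 1 (2510.68.59, Naron, 2,657 kg, €548,856.49):
Base rate for 2510.68.59 is 8.5% + €0.81/kg.
Origin Naron qualifies under the Farmark–Naron agreement and 2510.68.59 is covered: preferential rate Free applies instead.
The additional-duty order on 2510.68.59 targets Bralland, not Naron; it does not apply.
Duty = €548,856.49 × 0% = €0.00.
Line 2 (2760.04.20, Bralland, 3,916 liters, €899,035.28):
Base rate for 2760.04.20 is 26.5%.
2760.04.20 has an FTA preferential rate, but origin Bralland is not Naron; base rate stands.
Duty = €899,035.28 × 26.5% = €238,244.35.
Line 3 (0434.47.34, Bralland, 298 units, €29,364.92):
Base rate for 0434.47.34 is 9.5%.
0434.47.34 has an FTA preferential rate, but origin Bralland is not Naron; base rate stands.
Duty = €29,364.92 × 9.5% = €2,789.67.
Total = €0.00 + €238,244.35 + €2,789.67 = €241,034.02.

€241,034.02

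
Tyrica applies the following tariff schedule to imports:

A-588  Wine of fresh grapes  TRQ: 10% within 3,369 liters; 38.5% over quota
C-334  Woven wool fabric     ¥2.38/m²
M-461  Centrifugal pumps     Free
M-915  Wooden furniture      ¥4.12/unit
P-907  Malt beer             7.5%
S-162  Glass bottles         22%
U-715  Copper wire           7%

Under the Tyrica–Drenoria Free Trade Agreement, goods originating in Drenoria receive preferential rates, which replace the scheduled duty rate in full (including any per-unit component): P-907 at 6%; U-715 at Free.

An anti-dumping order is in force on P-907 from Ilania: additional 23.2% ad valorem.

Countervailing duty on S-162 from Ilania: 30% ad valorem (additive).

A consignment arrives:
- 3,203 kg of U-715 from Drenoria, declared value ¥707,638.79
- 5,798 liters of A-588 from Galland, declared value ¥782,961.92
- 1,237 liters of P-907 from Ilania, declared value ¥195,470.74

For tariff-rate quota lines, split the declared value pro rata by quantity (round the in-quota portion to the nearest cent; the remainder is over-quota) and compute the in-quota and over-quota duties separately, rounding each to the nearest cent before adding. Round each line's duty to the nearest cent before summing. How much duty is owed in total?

¥231,789.18

Line 1 (U-715, Drenoria, 3,203 kg, ¥707,638.79):
Base rate for U-715 is 7%.
Origin Drenoria qualifies under the Tyrica–Drenoria agreement and U-715 is covered: preferential rate Free applies instead.
Duty = ¥707,638.79 × 0% = ¥0.00.
Line 2 (A-588, Galland, 5,798 liters, ¥782,961.92):
Code A-588 is under a tariff-rate quota (threshold 3,369 liters). In-quota: 3,369 liters at 10%; over-quota: 2,429 liters at 38.5%.
Pro-rata value split: in-quota = ¥782,961.92 × 3,369/5,798 = ¥454,949.76; over-quota = ¥782,961.92 − ¥454,949.76 = ¥328,012.16.
In-quota duty = ¥454,949.76 × 10% = ¥45,494.98. Over-quota duty = ¥328,012.16 × 38.5% = ¥126,284.68.
Line duty = ¥45,494.98 + ¥126,284.68 = ¥171,779.66.
Line 3 (P-907, Ilania, 1,237 liters, ¥195,470.74):
Base rate for P-907 is 7.5%.
P-907 has an FTA preferential rate, but origin Ilania is not Drenoria; base rate stands.
Additional duty on P-907 from Ilania: +23.2%. Applied ad valorem rate: 7.5% + 23.2% = 30.7%.
Duty = ¥195,470.74 × 30.7% = ¥60,009.52.
Total = ¥0.00 + ¥171,779.66 + ¥60,009.52 = ¥231,789.18.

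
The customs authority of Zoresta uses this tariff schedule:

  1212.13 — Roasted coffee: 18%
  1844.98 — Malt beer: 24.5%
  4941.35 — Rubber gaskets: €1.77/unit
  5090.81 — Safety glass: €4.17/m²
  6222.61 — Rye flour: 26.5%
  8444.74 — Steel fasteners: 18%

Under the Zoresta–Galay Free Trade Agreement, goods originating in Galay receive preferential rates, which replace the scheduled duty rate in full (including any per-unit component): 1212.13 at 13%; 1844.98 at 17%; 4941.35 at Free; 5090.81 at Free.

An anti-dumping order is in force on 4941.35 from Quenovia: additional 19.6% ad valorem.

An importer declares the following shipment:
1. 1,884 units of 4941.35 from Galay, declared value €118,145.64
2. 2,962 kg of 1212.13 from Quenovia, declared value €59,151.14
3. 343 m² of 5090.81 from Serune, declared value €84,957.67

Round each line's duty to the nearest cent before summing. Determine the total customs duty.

€12,077.52

Line 1 (4941.35, Galay, 1,884 units, €118,145.64):
Base rate for 4941.35 is €1.77/unit.
Origin Galay qualifies under the Zoresta–Galay agreement and 4941.35 is covered: preferential rate Free applies instead.
The additional-duty order on 4941.35 targets Quenovia, not Galay; it does not apply.
Duty = €118,145.64 × 0% = €0.00.
Line 2 (1212.13, Quenovia, 2,962 kg, €59,151.14):
Base rate for 1212.13 is 18%.
1212.13 has an FTA preferential rate, but origin Quenovia is not Galay; base rate stands.
Duty = €59,151.14 × 18% = €10,647.21.
Line 3 (5090.81, Serune, 343 m², €84,957.67):
Base rate for 5090.81 is €4.17/m².
5090.81 has an FTA preferential rate, but origin Serune is not Galay; base rate stands.
Duty = 343 × €4.17 = €1,430.31.
Total = €0.00 + €10,647.21 + €1,430.31 = €12,077.52.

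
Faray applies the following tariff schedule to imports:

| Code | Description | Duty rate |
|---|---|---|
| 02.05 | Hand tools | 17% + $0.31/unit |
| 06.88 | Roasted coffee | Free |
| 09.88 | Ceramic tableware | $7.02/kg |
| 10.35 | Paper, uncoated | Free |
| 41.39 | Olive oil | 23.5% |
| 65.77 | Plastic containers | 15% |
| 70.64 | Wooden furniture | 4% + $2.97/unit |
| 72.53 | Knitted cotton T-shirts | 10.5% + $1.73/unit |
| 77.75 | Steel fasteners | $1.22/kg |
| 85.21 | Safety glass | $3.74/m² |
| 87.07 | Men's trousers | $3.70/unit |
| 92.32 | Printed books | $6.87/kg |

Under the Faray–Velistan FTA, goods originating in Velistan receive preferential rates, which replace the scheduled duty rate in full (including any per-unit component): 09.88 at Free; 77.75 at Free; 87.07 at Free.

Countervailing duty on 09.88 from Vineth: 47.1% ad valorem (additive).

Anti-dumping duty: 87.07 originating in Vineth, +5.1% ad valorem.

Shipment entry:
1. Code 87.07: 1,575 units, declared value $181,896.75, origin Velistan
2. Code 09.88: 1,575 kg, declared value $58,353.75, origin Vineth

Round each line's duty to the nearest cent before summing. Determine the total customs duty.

$38,541.12

Line 1 (87.07, Velistan, 1,575 units, $181,896.75):
Base rate for 87.07 is $3.70/unit.
Origin Velistan qualifies under the Faray–Velistan agreement and 87.07 is covered: preferential rate Free applies instead.
The additional-duty order on 87.07 targets Vineth, not Velistan; it does not apply.
Duty = $181,896.75 × 0% = $0.00.
Line 2 (09.88, Vineth, 1,575 kg, $58,353.75):
Base rate for 09.88 is $7.02/kg.
09.88 has an FTA preferential rate, but origin Vineth is not Velistan; base rate stands.
Additional duty on 09.88 from Vineth: +47.1% ad valorem. Applied ad valorem rate = 47.1%.
Duty = $58,353.75 × 47.1% + 1,575 × $7.02 = $38,541.12.
Total = $0.00 + $38,541.12 = $38,541.12.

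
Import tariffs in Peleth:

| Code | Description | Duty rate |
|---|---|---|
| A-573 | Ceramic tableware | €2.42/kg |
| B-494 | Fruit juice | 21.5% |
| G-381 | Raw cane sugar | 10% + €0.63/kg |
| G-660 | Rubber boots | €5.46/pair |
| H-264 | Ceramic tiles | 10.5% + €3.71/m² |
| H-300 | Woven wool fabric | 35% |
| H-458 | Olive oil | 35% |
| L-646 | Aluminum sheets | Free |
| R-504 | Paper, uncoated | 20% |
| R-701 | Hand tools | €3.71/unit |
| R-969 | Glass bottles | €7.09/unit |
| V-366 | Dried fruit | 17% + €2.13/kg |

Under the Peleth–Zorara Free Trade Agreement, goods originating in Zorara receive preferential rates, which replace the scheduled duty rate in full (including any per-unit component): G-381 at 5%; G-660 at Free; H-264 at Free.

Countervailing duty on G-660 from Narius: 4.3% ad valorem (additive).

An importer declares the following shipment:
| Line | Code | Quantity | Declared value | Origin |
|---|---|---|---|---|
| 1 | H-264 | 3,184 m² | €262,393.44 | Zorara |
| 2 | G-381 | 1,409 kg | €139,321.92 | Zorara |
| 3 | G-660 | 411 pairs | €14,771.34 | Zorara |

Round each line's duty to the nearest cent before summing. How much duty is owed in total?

Line 1 (H-264, Zorara, 3,184 m², €262,393.44):
Base rate for H-264 is 10.5% + €3.71/m².
Origin Zorara qualifies under the Peleth–Zorara agreement and H-264 is covered: preferential rate Free applies instead.
Duty = €262,393.44 × 0% = €0.00.
Line 2 (G-381, Zorara, 1,409 kg, €139,321.92):
Base rate for G-381 is 10% + €0.63/kg.
Origin Zorara qualifies under the Peleth–Zorara agreement and G-381 is covered: preferential rate 5% applies instead.
Duty = €139,321.92 × 5% = €6,966.10.
Line 3 (G-660, Zorara, 411 pairs, €14,771.34):
Base rate for G-660 is €5.46/pair.
Origin Zorara qualifies under the Peleth–Zorara agreement and G-660 is covered: preferential rate Free applies instead.
The additional-duty order on G-660 targets Narius, not Zorara; it does not apply.
Duty = €14,771.34 × 0% = €0.00.
Total = €0.00 + €6,966.10 + €0.00 = €6,966.10.

€6,966.10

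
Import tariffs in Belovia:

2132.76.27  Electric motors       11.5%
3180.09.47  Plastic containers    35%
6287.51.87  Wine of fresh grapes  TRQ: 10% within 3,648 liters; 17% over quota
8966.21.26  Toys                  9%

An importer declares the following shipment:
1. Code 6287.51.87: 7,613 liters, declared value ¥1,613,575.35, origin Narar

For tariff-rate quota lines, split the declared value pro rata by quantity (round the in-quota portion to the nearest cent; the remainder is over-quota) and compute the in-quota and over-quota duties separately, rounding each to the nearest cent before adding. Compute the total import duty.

¥220,184.26

Line 1 (6287.51.87, Narar, 7,613 liters, ¥1,613,575.35):
Code 6287.51.87 is under a tariff-rate quota (threshold 3,648 liters). In-quota: 3,648 liters at 10%; over-quota: 3,965 liters at 17%.
Pro-rata value split: in-quota = ¥1,613,575.35 × 3,648/7,613 = ¥773,193.60; over-quota = ¥1,613,575.35 − ¥773,193.60 = ¥840,381.75.
In-quota duty = ¥773,193.60 × 10% = ¥77,319.36. Over-quota duty = ¥840,381.75 × 17% = ¥142,864.90.
Line duty = ¥77,319.36 + ¥142,864.90 = ¥220,184.26.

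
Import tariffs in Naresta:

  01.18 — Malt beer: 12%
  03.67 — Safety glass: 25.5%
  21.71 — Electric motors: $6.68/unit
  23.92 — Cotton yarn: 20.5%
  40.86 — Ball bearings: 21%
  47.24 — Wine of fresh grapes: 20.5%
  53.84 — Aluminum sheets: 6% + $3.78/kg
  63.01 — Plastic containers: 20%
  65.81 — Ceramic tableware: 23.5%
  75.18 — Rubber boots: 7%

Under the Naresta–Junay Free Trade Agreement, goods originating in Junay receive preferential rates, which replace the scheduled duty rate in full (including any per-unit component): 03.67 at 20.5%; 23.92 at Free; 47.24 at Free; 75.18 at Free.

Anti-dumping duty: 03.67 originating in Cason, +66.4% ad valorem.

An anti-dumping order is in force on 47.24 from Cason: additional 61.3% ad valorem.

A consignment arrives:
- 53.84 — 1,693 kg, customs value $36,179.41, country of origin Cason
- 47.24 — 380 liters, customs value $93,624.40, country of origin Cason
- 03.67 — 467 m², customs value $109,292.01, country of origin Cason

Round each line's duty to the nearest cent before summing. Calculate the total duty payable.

Line 1 (53.84, Cason, 1,693 kg, $36,179.41):
Base rate for 53.84 is 6% + $3.78/kg.
Duty = $36,179.41 × 6% + 1,693 × $3.78 = $8,570.30.
Line 2 (47.24, Cason, 380 liters, $93,624.40):
Base rate for 47.24 is 20.5%.
47.24 has an FTA preferential rate, but origin Cason is not Junay; base rate stands.
Additional duty on 47.24 from Cason: +61.3%. Applied ad valorem rate: 20.5% + 61.3% = 81.8%.
Duty = $93,624.40 × 81.8% = $76,584.76.
Line 3 (03.67, Cason, 467 m², $109,292.01):
Base rate for 03.67 is 25.5%.
03.67 has an FTA preferential rate, but origin Cason is not Junay; base rate stands.
Additional duty on 03.67 from Cason: +66.4%. Applied ad valorem rate: 25.5% + 66.4% = 91.9%.
Duty = $109,292.01 × 91.9% = $100,439.36.
Total = $8,570.30 + $76,584.76 + $100,439.36 = $185,594.42.

$185,594.42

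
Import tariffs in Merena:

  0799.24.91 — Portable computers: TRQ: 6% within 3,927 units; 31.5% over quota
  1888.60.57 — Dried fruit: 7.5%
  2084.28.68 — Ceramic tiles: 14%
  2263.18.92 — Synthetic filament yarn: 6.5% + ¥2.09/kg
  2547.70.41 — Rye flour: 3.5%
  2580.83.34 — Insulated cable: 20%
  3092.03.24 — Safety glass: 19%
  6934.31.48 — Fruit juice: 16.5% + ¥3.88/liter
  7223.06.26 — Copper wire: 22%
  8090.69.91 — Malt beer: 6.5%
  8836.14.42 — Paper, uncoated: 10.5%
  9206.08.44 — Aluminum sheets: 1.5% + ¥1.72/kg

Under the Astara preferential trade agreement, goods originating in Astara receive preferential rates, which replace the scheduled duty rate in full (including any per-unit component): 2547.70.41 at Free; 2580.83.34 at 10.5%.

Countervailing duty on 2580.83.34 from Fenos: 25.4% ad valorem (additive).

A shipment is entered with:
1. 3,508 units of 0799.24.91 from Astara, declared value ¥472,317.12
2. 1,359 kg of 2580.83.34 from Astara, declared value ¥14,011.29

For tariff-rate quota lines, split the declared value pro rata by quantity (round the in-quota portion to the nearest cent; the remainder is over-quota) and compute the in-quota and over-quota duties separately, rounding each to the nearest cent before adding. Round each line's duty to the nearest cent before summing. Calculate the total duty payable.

¥29,810.22

Line 1 (0799.24.91, Astara, 3,508 units, ¥472,317.12):
Code 0799.24.91 is under a tariff-rate quota (threshold 3,927 units). Quantity 3,508 units is within the quota, so the in-quota rate 6% applies to the full value.
Duty = ¥472,317.12 × 6% = ¥28,339.03.
Line 2 (2580.83.34, Astara, 1,359 kg, ¥14,011.29):
Base rate for 2580.83.34 is 20%.
Origin Astara qualifies under the Merena–Astara agreement and 2580.83.34 is covered: preferential rate 10.5% applies instead.
The additional-duty order on 2580.83.34 targets Fenos, not Astara; it does not apply.
Duty = ¥14,011.29 × 10.5% = ¥1,471.19.
Total = ¥28,339.03 + ¥1,471.19 = ¥29,810.22.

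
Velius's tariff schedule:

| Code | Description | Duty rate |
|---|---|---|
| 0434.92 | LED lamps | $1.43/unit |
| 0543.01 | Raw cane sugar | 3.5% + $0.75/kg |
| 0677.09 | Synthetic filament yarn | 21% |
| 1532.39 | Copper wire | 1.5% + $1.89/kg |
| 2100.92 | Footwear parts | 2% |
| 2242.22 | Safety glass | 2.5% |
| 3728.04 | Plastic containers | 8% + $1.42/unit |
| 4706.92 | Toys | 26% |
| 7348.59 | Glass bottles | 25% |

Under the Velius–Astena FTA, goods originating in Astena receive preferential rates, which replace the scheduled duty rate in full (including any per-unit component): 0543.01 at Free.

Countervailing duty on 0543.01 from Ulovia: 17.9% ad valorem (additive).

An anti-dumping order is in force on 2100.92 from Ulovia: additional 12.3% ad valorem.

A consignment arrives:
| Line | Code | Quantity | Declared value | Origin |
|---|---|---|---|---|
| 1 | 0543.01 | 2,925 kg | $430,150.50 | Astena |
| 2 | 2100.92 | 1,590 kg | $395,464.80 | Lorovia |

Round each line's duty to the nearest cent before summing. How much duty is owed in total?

$7,909.30

Line 1 (0543.01, Astena, 2,925 kg, $430,150.50):
Base rate for 0543.01 is 3.5% + $0.75/kg.
Origin Astena qualifies under the Velius–Astena agreement and 0543.01 is covered: preferential rate Free applies instead.
The additional-duty order on 0543.01 targets Ulovia, not Astena; it does not apply.
Duty = $430,150.50 × 0% = $0.00.
Line 2 (2100.92, Lorovia, 1,590 kg, $395,464.80):
Base rate for 2100.92 is 2%.
The additional-duty order on 2100.92 targets Ulovia, not Lorovia; it does not apply.
Duty = $395,464.80 × 2% = $7,909.30.
Total = $0.00 + $7,909.30 = $7,909.30.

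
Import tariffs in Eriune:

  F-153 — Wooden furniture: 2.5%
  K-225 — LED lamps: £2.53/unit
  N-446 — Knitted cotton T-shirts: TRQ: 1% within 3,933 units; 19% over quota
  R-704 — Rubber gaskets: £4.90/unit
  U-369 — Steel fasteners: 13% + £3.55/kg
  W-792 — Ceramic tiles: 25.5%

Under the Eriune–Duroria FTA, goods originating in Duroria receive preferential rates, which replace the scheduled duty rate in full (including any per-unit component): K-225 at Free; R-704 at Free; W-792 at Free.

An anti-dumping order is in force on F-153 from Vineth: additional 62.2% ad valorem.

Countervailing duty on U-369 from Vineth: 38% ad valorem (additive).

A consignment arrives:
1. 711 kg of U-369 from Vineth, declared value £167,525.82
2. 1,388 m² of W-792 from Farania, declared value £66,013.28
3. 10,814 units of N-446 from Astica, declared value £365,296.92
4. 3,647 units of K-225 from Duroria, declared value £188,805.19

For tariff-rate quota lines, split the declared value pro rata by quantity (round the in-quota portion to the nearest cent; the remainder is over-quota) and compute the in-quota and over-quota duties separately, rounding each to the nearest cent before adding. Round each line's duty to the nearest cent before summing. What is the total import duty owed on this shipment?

£150,287.81

Line 1 (U-369, Vineth, 711 kg, £167,525.82):
Base rate for U-369 is 13% + £3.55/kg.
Additional duty on U-369 from Vineth: +38%. Applied ad valorem rate: 13% + 38% = 51%.
Duty = £167,525.82 × 51% + 711 × £3.55 = £87,962.22.
Line 2 (W-792, Farania, 1,388 m², £66,013.28):
Base rate for W-792 is 25.5%.
W-792 has an FTA preferential rate, but origin Farania is not Duroria; base rate stands.
Duty = £66,013.28 × 25.5% = £16,833.39.
Line 3 (N-446, Astica, 10,814 units, £365,296.92):
Code N-446 is under a tariff-rate quota (threshold 3,933 units). In-quota: 3,933 units at 1%; over-quota: 6,881 units at 19%.
Pro-rata value split: in-quota = £365,296.92 × 3,933/10,814 = £132,856.74; over-quota = £365,296.92 − £132,856.74 = £232,440.18.
In-quota duty = £132,856.74 × 1% = £1,328.57. Over-quota duty = £232,440.18 × 19% = £44,163.63.
Line duty = £1,328.57 + £44,163.63 = £45,492.20.
Line 4 (K-225, Duroria, 3,647 units, £188,805.19):
Base rate for K-225 is £2.53/unit.
Origin Duroria qualifies under the Eriune–Duroria agreement and K-225 is covered: preferential rate Free applies instead.
Duty = £188,805.19 × 0% = £0.00.
Total = £87,962.22 + £16,833.39 + £45,492.20 + £0.00 = £150,287.81.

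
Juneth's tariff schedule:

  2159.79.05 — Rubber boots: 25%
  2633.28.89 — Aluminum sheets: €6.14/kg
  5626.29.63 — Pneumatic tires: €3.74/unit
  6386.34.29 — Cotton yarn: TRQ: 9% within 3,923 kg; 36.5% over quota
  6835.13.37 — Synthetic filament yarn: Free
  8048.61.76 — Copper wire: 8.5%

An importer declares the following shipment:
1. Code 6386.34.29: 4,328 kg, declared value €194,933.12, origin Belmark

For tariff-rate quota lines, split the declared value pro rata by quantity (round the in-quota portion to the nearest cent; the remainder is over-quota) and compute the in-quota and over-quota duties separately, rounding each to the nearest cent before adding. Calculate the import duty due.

Line 1 (6386.34.29, Belmark, 4,328 kg, €194,933.12):
Code 6386.34.29 is under a tariff-rate quota (threshold 3,923 kg). In-quota: 3,923 kg at 9%; over-quota: 405 kg at 36.5%.
Pro-rata value split: in-quota = €194,933.12 × 3,923/4,328 = €176,691.92; over-quota = €194,933.12 − €176,691.92 = €18,241.20.
In-quota duty = €176,691.92 × 9% = €15,902.27. Over-quota duty = €18,241.20 × 36.5% = €6,658.04.
Line duty = €15,902.27 + €6,658.04 = €22,560.31.

€22,560.31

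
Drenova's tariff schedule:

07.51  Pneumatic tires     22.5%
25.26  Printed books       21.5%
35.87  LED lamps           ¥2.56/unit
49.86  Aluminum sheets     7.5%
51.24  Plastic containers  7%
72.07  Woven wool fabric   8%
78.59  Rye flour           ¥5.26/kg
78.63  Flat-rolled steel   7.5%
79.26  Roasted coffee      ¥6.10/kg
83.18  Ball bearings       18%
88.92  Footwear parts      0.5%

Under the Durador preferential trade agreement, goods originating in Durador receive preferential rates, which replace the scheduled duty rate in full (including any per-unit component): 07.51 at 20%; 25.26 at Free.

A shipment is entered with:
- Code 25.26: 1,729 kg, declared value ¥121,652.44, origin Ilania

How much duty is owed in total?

Line 1 (25.26, Ilania, 1,729 kg, ¥121,652.44):
Base rate for 25.26 is 21.5%.
25.26 has an FTA preferential rate, but origin Ilania is not Durador; base rate stands.
Duty = ¥121,652.44 × 21.5% = ¥26,155.27.

¥26,155.27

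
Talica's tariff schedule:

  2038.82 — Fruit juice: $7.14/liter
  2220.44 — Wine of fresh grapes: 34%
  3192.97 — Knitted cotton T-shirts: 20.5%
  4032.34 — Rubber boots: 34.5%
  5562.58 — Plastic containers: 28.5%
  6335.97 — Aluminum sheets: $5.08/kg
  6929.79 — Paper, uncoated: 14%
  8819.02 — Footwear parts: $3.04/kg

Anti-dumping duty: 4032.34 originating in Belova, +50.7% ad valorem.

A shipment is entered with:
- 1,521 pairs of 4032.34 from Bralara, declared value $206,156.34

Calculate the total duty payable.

$71,123.94

Line 1 (4032.34, Bralara, 1,521 pairs, $206,156.34):
Base rate for 4032.34 is 34.5%.
The additional-duty order on 4032.34 targets Belova, not Bralara; it does not apply.
Duty = $206,156.34 × 34.5% = $71,123.94.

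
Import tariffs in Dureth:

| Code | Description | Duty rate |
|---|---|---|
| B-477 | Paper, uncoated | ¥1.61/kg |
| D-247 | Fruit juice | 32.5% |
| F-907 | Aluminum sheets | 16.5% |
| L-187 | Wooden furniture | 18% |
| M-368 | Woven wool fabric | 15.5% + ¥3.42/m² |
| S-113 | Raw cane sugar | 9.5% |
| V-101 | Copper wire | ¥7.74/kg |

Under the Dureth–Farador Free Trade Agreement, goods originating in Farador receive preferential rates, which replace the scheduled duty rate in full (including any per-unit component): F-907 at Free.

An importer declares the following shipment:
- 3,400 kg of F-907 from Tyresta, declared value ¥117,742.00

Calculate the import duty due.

¥19,427.43

Line 1 (F-907, Tyresta, 3,400 kg, ¥117,742.00):
Base rate for F-907 is 16.5%.
F-907 has an FTA preferential rate, but origin Tyresta is not Farador; base rate stands.
Duty = ¥117,742.00 × 16.5% = ¥19,427.43.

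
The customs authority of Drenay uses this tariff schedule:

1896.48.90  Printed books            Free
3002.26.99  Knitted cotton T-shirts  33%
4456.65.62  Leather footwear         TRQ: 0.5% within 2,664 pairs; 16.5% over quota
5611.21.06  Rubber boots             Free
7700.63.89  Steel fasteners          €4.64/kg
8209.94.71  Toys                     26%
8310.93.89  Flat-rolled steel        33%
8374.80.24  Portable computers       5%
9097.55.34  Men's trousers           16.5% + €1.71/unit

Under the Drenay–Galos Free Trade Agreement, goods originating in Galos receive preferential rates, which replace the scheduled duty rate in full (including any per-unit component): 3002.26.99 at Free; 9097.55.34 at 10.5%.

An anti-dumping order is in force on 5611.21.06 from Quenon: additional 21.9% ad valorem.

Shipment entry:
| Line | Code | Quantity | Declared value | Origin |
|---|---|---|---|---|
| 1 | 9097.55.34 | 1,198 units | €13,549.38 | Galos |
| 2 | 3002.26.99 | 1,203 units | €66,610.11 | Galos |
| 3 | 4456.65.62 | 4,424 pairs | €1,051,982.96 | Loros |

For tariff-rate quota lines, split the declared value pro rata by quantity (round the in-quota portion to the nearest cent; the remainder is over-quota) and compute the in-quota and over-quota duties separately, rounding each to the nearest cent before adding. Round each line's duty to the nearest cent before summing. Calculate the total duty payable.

€73,644.26

Line 1 (9097.55.34, Galos, 1,198 units, €13,549.38):
Base rate for 9097.55.34 is 16.5% + €1.71/unit.
Origin Galos qualifies under the Drenay–Galos agreement and 9097.55.34 is covered: preferential rate 10.5% applies instead.
Duty = €13,549.38 × 10.5% = €1,422.68.
Line 2 (3002.26.99, Galos, 1,203 units, €66,610.11):
Base rate for 3002.26.99 is 33%.
Origin Galos qualifies under the Drenay–Galos agreement and 3002.26.99 is covered: preferential rate Free applies instead.
Duty = €66,610.11 × 0% = €0.00.
Line 3 (4456.65.62, Loros, 4,424 pairs, €1,051,982.96):
Code 4456.65.62 is under a tariff-rate quota (threshold 2,664 pairs). In-quota: 2,664 pairs at 0.5%; over-quota: 1,760 pairs at 16.5%.
Pro-rata value split: in-quota = €1,051,982.96 × 2,664/4,424 = €633,472.56; over-quota = €1,051,982.96 − €633,472.56 = €418,510.40.
In-quota duty = €633,472.56 × 0.5% = €3,167.36. Over-quota duty = €418,510.40 × 16.5% = €69,054.22.
Line duty = €3,167.36 + €69,054.22 = €72,221.58.
Total = €1,422.68 + €0.00 + €72,221.58 = €73,644.26.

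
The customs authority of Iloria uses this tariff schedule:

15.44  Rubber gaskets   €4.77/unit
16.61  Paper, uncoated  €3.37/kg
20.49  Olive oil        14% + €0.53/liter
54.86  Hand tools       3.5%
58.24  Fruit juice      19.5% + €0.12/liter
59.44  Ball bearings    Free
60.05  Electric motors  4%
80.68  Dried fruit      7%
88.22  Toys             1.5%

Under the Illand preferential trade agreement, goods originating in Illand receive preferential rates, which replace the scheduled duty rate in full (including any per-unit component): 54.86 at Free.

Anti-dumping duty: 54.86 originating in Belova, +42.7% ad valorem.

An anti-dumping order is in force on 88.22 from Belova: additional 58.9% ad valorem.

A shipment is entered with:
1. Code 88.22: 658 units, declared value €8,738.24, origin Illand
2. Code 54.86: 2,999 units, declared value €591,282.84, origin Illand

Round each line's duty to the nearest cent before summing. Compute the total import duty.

Line 1 (88.22, Illand, 658 units, €8,738.24):
Base rate for 88.22 is 1.5%.
Origin Illand is the FTA partner but 88.22 is not on the preference list; base rate stands.
The additional-duty order on 88.22 targets Belova, not Illand; it does not apply.
Duty = €8,738.24 × 1.5% = €131.07.
Line 2 (54.86, Illand, 2,999 units, €591,282.84):
Base rate for 54.86 is 3.5%.
Origin Illand qualifies under the Iloria–Illand agreement and 54.86 is covered: preferential rate Free applies instead.
The additional-duty order on 54.86 targets Belova, not Illand; it does not apply.
Duty = €591,282.84 × 0% = €0.00.
Total = €131.07 + €0.00 = €131.07.

€131.07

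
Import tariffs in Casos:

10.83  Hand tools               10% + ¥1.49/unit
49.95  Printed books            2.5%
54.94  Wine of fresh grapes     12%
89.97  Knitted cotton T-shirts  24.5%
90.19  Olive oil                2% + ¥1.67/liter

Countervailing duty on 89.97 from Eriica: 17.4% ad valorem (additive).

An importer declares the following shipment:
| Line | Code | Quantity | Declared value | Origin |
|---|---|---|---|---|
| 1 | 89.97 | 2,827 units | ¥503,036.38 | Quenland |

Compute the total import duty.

¥123,243.91

Line 1 (89.97, Quenland, 2,827 units, ¥503,036.38):
Base rate for 89.97 is 24.5%.
The additional-duty order on 89.97 targets Eriica, not Quenland; it does not apply.
Duty = ¥503,036.38 × 24.5% = ¥123,243.91.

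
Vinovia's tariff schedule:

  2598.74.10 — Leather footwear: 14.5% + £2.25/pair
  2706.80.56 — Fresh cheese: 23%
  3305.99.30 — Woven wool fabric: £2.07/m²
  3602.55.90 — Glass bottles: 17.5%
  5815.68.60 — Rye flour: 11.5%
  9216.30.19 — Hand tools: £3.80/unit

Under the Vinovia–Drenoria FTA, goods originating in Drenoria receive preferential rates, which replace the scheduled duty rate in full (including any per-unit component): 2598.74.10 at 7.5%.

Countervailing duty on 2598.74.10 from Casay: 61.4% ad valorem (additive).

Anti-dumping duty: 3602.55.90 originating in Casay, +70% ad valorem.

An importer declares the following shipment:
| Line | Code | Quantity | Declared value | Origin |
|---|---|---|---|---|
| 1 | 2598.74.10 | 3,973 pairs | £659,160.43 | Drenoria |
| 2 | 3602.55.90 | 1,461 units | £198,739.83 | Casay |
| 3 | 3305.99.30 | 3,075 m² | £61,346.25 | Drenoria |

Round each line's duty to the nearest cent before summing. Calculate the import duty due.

Line 1 (2598.74.10, Drenoria, 3,973 pairs, £659,160.43):
Base rate for 2598.74.10 is 14.5% + £2.25/pair.
Origin Drenoria qualifies under the Vinovia–Drenoria agreement and 2598.74.10 is covered: preferential rate 7.5% applies instead.
The additional-duty order on 2598.74.10 targets Casay, not Drenoria; it does not apply.
Duty = £659,160.43 × 7.5% = £49,437.03.
Line 2 (3602.55.90, Casay, 1,461 units, £198,739.83):
Base rate for 3602.55.90 is 17.5%.
Additional duty on 3602.55.90 from Casay: +70%. Applied ad valorem rate: 17.5% + 70% = 87.5%.
Duty = £198,739.83 × 87.5% = £173,897.35.
Line 3 (3305.99.30, Drenoria, 3,075 m², £61,346.25):
Base rate for 3305.99.30 is £2.07/m².
Origin Drenoria is the FTA partner but 3305.99.30 is not on the preference list; base rate stands.
Duty = 3,075 × £2.07 = £6,365.25.
Total = £49,437.03 + £173,897.35 + £6,365.25 = £229,699.63.

£229,699.63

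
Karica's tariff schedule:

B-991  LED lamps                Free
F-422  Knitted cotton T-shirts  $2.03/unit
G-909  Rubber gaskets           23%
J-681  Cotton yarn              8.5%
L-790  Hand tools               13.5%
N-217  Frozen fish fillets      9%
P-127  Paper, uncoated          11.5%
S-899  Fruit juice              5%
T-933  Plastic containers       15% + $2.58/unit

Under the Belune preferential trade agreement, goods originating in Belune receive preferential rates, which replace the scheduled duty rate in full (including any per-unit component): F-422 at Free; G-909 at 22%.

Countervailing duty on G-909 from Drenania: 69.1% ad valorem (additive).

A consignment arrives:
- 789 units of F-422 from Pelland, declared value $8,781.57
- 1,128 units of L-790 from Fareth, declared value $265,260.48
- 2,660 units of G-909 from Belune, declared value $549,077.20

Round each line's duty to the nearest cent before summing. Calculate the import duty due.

$158,208.81

Line 1 (F-422, Pelland, 789 units, $8,781.57):
Base rate for F-422 is $2.03/unit.
F-422 has an FTA preferential rate, but origin Pelland is not Belune; base rate stands.
Duty = 789 × $2.03 = $1,601.67.
Line 2 (L-790, Fareth, 1,128 units, $265,260.48):
Base rate for L-790 is 13.5%.
Duty = $265,260.48 × 13.5% = $35,810.16.
Line 3 (G-909, Belune, 2,660 units, $549,077.20):
Base rate for G-909 is 23%.
Origin Belune qualifies under the Karica–Belune agreement and G-909 is covered: preferential rate 22% applies instead.
The additional-duty order on G-909 targets Drenania, not Belune; it does not apply.
Duty = $549,077.20 × 22% = $120,796.98.
Total = $1,601.67 + $35,810.16 + $120,796.98 = $158,208.81.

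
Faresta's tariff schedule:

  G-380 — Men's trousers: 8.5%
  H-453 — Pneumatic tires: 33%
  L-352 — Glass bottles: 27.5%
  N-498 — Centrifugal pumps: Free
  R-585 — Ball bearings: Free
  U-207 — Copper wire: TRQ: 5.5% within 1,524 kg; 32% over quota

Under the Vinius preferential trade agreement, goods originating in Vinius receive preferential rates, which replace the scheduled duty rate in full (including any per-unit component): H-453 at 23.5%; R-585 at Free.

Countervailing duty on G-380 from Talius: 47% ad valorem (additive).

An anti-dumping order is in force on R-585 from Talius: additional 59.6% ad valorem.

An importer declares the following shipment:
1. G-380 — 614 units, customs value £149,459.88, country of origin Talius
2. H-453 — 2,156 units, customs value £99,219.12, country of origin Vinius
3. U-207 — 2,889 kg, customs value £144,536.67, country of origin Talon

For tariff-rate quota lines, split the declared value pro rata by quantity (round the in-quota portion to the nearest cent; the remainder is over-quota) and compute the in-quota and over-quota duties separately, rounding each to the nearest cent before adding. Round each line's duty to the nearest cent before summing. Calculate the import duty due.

Line 1 (G-380, Talius, 614 units, £149,459.88):
Base rate for G-380 is 8.5%.
Additional duty on G-380 from Talius: +47%. Applied ad valorem rate: 8.5% + 47% = 55.5%.
Duty = £149,459.88 × 55.5% = £82,950.23.
Line 2 (H-453, Vinius, 2,156 units, £99,219.12):
Base rate for H-453 is 33%.
Origin Vinius qualifies under the Faresta–Vinius agreement and H-453 is covered: preferential rate 23.5% applies instead.
Duty = £99,219.12 × 23.5% = £23,316.49.
Line 3 (U-207, Talon, 2,889 kg, £144,536.67):
Code U-207 is under a tariff-rate quota (threshold 1,524 kg). In-quota: 1,524 kg at 5.5%; over-quota: 1,365 kg at 32%.
Pro-rata value split: in-quota = £144,536.67 × 1,524/2,889 = £76,245.72; over-quota = £144,536.67 − £76,245.72 = £68,290.95.
In-quota duty = £76,245.72 × 5.5% = £4,193.51. Over-quota duty = £68,290.95 × 32% = £21,853.10.
Line duty = £4,193.51 + £21,853.10 = £26,046.61.
Total = £82,950.23 + £23,316.49 + £26,046.61 = £132,313.33.

£132,313.33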